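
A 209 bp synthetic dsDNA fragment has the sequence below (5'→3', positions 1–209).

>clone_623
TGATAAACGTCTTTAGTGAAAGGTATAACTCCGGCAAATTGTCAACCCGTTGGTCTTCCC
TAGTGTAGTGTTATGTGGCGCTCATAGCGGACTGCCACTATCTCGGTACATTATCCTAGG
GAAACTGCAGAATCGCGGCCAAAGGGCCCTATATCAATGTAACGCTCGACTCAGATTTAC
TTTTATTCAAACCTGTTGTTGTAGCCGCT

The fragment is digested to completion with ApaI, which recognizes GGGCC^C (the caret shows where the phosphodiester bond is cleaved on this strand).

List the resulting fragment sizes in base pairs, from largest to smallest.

148, 61 bp

The ApaI site (GGGCCC) starts at position 144.
ApaI cuts after base 5 of each site (before the last base), so after position 148.
Linear molecule, 1 cut → 2 fragments:
  1–148 → 148 bp
  149–209 → 61 bp
Sorted largest to smallest: 148, 61 bp.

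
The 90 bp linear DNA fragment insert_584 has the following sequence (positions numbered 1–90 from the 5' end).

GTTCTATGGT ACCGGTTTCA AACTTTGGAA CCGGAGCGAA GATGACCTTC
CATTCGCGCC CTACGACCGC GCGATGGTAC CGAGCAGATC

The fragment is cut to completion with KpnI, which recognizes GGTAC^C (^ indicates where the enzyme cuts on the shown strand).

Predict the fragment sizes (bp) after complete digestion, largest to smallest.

KpnI sites (GGTACC) start at positions 8, 76.
KpnI cuts after base 5 of each site (before the last base), so after positions 12, 80.
Linear molecule, 2 cuts → 3 fragments:
  1–12 → 12 bp
  13–80 → 68 bp
  81–90 → 10 bp
Sorted largest to smallest: 68, 12, 10 bp.

68, 12, 10 bp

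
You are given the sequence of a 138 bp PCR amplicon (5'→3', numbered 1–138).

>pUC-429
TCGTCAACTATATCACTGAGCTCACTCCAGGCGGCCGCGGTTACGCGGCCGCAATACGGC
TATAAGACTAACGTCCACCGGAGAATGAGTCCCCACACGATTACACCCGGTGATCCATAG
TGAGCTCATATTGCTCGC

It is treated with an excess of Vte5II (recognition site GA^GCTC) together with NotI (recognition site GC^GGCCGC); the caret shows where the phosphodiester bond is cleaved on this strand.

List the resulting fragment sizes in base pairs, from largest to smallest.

77, 19, 15, 14, 13 bp

Vte5II sites (GAGCTC) start at positions 18, 122.
Vte5II cuts after base 2 of each site, so after positions 19, 123.
NotI sites (GCGGCCGC) start at positions 31, 45.
NotI cuts after base 2 of each site, so after positions 32, 46.
Combined cut positions: 19, 32, 46, 123.
Linear molecule, 4 cuts → 5 fragments:
  1–19 → 19 bp
  20–32 → 13 bp
  33–46 → 14 bp
  47–123 → 77 bp
  124–138 → 15 bp
Sorted largest to smallest: 77, 19, 15, 14, 13 bp.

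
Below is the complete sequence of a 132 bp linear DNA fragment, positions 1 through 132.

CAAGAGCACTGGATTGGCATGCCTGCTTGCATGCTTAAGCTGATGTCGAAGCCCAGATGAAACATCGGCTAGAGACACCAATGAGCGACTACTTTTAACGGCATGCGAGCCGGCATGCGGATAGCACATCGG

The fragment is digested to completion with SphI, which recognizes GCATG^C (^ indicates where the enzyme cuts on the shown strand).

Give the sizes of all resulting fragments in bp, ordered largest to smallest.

72, 21, 15, 12, 12 bp

SphI sites (GCATGC) start at positions 17, 29, 101, 113.
SphI cuts after base 5 of each site (before the last base), so after positions 21, 33, 105, 117.
Linear molecule, 4 cuts → 5 fragments:
  1–21 → 21 bp
  22–33 → 12 bp
  34–105 → 72 bp
  106–117 → 12 bp
  118–132 → 15 bp
Sorted largest to smallest: 72, 21, 15, 12, 12 bp.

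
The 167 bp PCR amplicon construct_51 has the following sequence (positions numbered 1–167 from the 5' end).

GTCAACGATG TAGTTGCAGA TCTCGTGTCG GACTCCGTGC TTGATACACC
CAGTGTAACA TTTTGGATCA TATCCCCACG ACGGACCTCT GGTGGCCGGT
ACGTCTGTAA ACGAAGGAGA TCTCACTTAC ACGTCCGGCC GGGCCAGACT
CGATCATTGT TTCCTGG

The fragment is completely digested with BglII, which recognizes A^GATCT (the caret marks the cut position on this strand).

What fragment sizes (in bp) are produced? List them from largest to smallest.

100, 49, 18 bp

BglII sites (AGATCT) start at positions 18, 118.
BglII cuts after the first base of each site, so after positions 18, 118.
Linear molecule, 2 cuts → 3 fragments:
  1–18 → 18 bp
  19–118 → 100 bp
  119–167 → 49 bp
Sorted largest to smallest: 100, 49, 18 bp.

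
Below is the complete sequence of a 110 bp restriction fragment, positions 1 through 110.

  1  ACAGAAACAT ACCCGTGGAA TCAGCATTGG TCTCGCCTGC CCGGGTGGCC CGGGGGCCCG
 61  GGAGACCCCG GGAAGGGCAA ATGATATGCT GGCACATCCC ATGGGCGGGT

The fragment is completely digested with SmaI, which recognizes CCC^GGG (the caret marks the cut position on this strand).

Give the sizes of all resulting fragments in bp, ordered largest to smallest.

42, 41, 10, 9, 8 bp

SmaI sites (CCCGGG) start at positions 40, 49, 57, 67.
SmaI cuts after base 3 of each site, so after positions 42, 51, 59, 69.
Linear molecule, 4 cuts → 5 fragments:
  1–42 → 42 bp
  43–51 → 9 bp
  52–59 → 8 bp
  60–69 → 10 bp
  70–110 → 41 bp
Sorted largest to smallest: 42, 41, 10, 9, 8 bp.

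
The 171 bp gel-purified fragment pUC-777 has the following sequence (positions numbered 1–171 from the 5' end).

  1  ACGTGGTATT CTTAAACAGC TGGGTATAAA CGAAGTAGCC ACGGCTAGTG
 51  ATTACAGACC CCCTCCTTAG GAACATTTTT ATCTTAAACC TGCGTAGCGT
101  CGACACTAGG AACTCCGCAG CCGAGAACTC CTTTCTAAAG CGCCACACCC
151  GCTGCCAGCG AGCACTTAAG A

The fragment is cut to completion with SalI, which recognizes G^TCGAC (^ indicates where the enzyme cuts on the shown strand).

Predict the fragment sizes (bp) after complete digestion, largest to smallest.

The SalI site (GTCGAC) starts at position 99.
SalI cuts after the first base of each site, so after position 99.
Linear molecule, 1 cut → 2 fragments:
  1–99 → 99 bp
  100–171 → 72 bp
Sorted largest to smallest: 99, 72 bp.

99, 72 bp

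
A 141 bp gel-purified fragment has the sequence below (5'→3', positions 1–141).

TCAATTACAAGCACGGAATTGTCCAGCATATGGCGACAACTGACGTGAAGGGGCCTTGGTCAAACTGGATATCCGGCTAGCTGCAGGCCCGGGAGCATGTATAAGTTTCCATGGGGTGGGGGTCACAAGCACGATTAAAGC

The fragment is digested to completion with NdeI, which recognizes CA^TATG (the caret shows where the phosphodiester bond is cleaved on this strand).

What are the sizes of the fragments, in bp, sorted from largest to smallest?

113, 28 bp

The NdeI site (CATATG) starts at position 27.
NdeI cuts after base 2 of each site, so after position 28.
Linear molecule, 1 cut → 2 fragments:
  1–28 → 28 bp
  29–141 → 113 bp
Sorted largest to smallest: 113, 28 bp.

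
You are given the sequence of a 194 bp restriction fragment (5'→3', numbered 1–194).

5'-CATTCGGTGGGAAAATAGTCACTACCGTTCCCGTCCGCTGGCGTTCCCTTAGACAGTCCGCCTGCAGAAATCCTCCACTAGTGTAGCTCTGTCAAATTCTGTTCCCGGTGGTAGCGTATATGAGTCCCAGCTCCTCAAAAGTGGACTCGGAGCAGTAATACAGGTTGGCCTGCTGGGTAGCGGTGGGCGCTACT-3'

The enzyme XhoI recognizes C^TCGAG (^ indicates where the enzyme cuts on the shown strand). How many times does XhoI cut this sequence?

0

No occurrence of CTCGAG is present in the sequence.
XhoI does not cut: 0 sites.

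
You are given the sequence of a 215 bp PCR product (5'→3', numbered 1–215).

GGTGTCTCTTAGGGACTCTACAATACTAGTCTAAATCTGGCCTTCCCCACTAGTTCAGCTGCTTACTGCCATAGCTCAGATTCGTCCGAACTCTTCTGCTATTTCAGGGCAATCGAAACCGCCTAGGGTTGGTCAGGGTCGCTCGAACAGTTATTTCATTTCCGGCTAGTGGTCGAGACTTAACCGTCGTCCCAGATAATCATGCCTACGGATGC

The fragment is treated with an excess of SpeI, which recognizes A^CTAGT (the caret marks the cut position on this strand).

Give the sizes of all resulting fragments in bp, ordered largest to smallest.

166, 25, 24 bp

SpeI sites (ACTAGT) start at positions 25, 49.
SpeI cuts after the first base of each site, so after positions 25, 49.
Linear molecule, 2 cuts → 3 fragments:
  1–25 → 25 bp
  26–49 → 24 bp
  50–215 → 166 bp
Sorted largest to smallest: 166, 25, 24 bp.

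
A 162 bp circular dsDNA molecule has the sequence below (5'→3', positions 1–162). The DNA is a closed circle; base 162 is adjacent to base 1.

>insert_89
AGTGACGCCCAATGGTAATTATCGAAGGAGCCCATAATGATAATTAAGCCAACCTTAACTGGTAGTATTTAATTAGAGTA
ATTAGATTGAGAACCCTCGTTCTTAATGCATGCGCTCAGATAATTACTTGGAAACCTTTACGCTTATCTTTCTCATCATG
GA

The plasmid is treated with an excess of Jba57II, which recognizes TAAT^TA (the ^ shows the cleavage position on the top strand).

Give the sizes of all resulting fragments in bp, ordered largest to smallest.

Jba57II sites (TAATTA) start at positions 16, 41, 70, 79, 121.
Jba57II cuts after base 4 of each site, so after positions 19, 44, 73, 82, 124.
Circular molecule, 5 cuts → 5 fragments:
  20–44 → 25 bp
  45–73 → 29 bp
  74–82 → 9 bp
  83–124 → 42 bp
  125–162 then 1–19 → 38 + 19 = 57 bp
Sorted largest to smallest: 57, 42, 29, 25, 9 bp.

57, 42, 29, 25, 9 bp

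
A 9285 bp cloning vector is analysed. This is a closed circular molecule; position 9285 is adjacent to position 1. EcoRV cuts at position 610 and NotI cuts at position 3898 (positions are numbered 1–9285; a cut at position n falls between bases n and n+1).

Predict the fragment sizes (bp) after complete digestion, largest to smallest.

Combined cut positions (sorted): 610, 3898.
Circular molecule, 2 cuts → 2 fragments:
  3898 − 610 = 3288 bp
  wrap: 9285 − 3898 + 610 = 5997 bp
Sorted largest to smallest: 5997, 3288 bp.

5997, 3288 bp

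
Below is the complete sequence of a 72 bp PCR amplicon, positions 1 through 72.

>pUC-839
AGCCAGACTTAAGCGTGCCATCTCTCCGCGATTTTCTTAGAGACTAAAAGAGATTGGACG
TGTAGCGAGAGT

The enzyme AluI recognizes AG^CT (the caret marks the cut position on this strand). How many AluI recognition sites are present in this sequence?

0

No occurrence of AGCT is present in the sequence.
AluI does not cut: 0 sites.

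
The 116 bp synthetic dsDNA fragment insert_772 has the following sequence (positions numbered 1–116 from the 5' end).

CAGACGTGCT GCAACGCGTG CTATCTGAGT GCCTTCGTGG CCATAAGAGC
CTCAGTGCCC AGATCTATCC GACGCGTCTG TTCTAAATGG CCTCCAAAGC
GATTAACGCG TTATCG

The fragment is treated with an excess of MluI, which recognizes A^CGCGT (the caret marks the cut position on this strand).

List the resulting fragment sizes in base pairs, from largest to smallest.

58, 34, 14, 10 bp

MluI sites (ACGCGT) start at positions 14, 72, 106.
MluI cuts after the first base of each site, so after positions 14, 72, 106.
Linear molecule, 3 cuts → 4 fragments:
  1–14 → 14 bp
  15–72 → 58 bp
  73–106 → 34 bp
  107–116 → 10 bp
Sorted largest to smallest: 58, 34, 14, 10 bp.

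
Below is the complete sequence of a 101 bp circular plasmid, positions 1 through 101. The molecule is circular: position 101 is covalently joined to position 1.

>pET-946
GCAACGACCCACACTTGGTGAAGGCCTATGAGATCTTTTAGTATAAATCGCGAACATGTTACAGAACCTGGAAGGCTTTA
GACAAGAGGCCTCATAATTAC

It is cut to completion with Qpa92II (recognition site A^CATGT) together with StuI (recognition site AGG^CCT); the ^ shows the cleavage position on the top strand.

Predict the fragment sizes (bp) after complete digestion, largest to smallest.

36, 35, 30 bp

The Qpa92II site (ACATGT) starts at position 54.
Qpa92II cuts after the first base of each site, so after position 54.
StuI sites (AGGCCT) start at positions 22, 87.
StuI cuts after base 3 of each site, so after positions 24, 89.
Combined cut positions: 24, 54, 89.
Circular molecule, 3 cuts → 3 fragments:
  25–54 → 30 bp
  55–89 → 35 bp
  90–101 then 1–24 → 12 + 24 = 36 bp
Sorted largest to smallest: 36, 35, 30 bp.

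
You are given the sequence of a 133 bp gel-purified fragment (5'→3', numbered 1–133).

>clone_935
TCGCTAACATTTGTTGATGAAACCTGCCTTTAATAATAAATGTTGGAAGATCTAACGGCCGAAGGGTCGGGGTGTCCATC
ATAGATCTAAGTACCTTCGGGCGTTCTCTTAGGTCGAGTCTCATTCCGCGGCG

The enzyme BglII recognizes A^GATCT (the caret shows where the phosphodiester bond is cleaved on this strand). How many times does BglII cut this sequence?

2

AGATCT occurs starting at positions 48, 83.
BglII cuts at 2 sites.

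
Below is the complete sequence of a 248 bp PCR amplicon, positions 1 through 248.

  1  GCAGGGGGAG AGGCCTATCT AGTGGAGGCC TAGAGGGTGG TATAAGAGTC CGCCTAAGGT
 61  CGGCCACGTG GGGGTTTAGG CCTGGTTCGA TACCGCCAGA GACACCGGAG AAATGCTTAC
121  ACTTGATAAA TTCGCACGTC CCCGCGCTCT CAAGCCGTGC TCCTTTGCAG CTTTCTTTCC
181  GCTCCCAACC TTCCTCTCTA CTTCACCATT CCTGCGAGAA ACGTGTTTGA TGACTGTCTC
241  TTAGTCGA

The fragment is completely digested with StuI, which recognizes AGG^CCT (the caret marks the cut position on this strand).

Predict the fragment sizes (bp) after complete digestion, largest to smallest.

168, 52, 15, 13 bp

StuI sites (AGGCCT) start at positions 11, 26, 78.
StuI cuts after base 3 of each site, so after positions 13, 28, 80.
Linear molecule, 3 cuts → 4 fragments:
  1–13 → 13 bp
  14–28 → 15 bp
  29–80 → 52 bp
  81–248 → 168 bp
Sorted largest to smallest: 168, 52, 15, 13 bp.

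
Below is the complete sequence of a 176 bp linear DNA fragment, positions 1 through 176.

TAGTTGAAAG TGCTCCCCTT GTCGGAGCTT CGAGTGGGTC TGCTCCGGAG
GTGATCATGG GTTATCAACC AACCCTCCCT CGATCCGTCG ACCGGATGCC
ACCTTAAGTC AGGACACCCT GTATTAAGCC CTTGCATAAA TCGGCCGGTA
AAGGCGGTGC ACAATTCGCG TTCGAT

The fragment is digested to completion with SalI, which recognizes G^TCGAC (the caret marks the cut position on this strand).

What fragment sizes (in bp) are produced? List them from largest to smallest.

The SalI site (GTCGAC) starts at position 87.
SalI cuts after the first base of each site, so after position 87.
Linear molecule, 1 cut → 2 fragments:
  1–87 → 87 bp
  88–176 → 89 bp
Sorted largest to smallest: 89, 87 bp.

89, 87 bp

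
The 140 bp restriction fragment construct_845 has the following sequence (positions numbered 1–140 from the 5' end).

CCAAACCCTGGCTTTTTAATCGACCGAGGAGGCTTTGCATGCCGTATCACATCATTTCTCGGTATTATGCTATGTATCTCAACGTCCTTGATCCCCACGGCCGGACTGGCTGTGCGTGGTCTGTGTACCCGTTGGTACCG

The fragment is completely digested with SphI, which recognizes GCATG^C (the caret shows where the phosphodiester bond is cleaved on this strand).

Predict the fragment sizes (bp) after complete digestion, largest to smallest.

The SphI site (GCATGC) starts at position 37.
SphI cuts after base 5 of each site (before the last base), so after position 41.
Linear molecule, 1 cut → 2 fragments:
  1–41 → 41 bp
  42–140 → 99 bp
Sorted largest to smallest: 99, 41 bp.

99, 41 bp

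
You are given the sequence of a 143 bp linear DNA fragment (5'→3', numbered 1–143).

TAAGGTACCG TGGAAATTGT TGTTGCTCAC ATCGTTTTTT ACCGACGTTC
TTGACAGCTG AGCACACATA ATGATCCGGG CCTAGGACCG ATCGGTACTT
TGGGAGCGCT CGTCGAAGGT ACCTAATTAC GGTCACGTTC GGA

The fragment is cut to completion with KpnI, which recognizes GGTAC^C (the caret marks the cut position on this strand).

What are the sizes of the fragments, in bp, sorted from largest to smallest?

114, 21, 8 bp

KpnI sites (GGTACC) start at positions 4, 118.
KpnI cuts after base 5 of each site (before the last base), so after positions 8, 122.
Linear molecule, 2 cuts → 3 fragments:
  1–8 → 8 bp
  9–122 → 114 bp
  123–143 → 21 bp
Sorted largest to smallest: 114, 21, 8 bp.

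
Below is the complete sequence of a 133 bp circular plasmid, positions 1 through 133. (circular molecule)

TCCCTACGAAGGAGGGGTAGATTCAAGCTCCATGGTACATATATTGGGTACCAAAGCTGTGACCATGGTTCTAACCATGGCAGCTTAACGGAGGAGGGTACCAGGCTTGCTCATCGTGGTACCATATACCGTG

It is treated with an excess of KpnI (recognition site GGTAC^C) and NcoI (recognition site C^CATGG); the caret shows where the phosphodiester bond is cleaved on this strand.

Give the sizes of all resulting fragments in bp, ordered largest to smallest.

41, 26, 21, 21, 12, 12 bp

KpnI sites (GGTACC) start at positions 47, 97, 118.
KpnI cuts after base 5 of each site (before the last base), so after positions 51, 101, 122.
NcoI sites (CCATGG) start at positions 30, 63, 75.
NcoI cuts after the first base of each site, so after positions 30, 63, 75.
Combined cut positions: 30, 51, 63, 75, 101, 122.
Circular molecule, 6 cuts → 6 fragments:
  31–51 → 21 bp
  52–63 → 12 bp
  64–75 → 12 bp
  76–101 → 26 bp
  102–122 → 21 bp
  123–133 then 1–30 → 11 + 30 = 41 bp
Sorted largest to smallest: 41, 26, 21, 21, 12, 12 bp.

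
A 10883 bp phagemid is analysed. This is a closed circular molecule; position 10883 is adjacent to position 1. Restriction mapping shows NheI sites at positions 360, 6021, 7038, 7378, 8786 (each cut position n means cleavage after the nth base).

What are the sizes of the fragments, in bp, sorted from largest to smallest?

Circular molecule, 5 cuts → 5 fragments:
  6021 − 360 = 5661 bp
  7038 − 6021 = 1017 bp
  7378 − 7038 = 340 bp
  8786 − 7378 = 1408 bp
  wrap: 10883 − 8786 + 360 = 2457 bp
Sorted largest to smallest: 5661, 2457, 1408, 1017, 340 bp.

5661, 2457, 1408, 1017, 340 bp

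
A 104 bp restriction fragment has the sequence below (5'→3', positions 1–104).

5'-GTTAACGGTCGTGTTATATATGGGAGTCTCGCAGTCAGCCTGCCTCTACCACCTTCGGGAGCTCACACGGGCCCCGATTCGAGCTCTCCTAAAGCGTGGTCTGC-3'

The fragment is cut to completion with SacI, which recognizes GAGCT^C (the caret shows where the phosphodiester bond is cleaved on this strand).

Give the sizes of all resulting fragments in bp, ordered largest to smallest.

63, 22, 19 bp

SacI sites (GAGCTC) start at positions 59, 81.
SacI cuts after base 5 of each site (before the last base), so after positions 63, 85.
Linear molecule, 2 cuts → 3 fragments:
  1–63 → 63 bp
  64–85 → 22 bp
  86–104 → 19 bp
Sorted largest to smallest: 63, 22, 19 bp.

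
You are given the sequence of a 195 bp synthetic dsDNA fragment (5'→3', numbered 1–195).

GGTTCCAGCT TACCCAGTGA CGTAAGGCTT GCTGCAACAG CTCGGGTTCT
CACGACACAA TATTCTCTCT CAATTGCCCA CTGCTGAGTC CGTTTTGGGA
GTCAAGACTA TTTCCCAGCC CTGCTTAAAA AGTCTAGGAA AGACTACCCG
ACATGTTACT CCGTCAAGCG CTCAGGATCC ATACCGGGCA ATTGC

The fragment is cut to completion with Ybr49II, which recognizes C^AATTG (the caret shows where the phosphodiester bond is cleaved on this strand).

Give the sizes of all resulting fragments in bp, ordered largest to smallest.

118, 71, 6 bp

Ybr49II sites (CAATTG) start at positions 71, 189.
Ybr49II cuts after the first base of each site, so after positions 71, 189.
Linear molecule, 2 cuts → 3 fragments:
  1–71 → 71 bp
  72–189 → 118 bp
  190–195 → 6 bp
Sorted largest to smallest: 118, 71, 6 bp.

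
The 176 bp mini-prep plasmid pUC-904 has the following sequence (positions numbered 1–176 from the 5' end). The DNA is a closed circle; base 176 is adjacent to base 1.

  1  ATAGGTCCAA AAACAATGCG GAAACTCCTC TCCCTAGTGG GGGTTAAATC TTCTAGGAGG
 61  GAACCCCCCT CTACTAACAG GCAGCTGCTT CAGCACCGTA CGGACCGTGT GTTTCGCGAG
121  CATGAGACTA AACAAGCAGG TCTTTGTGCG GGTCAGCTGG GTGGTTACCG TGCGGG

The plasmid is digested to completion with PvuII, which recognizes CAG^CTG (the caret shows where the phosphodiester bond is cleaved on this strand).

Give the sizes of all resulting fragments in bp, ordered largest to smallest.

PvuII sites (CAGCTG) start at positions 82, 154.
PvuII cuts after base 3 of each site, so after positions 84, 156.
Circular molecule, 2 cuts → 2 fragments:
  85–156 → 72 bp
  157–176 then 1–84 → 20 + 84 = 104 bp
Sorted largest to smallest: 104, 72 bp.

104, 72 bp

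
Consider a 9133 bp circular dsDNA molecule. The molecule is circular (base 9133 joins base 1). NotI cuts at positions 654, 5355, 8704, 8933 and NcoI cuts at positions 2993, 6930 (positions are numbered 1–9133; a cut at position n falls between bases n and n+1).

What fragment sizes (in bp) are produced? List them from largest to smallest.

2362, 2339, 1774, 1575, 854, 229 bp

Combined cut positions (sorted): 654, 2993, 5355, 6930, 8704, 8933.
Circular molecule, 6 cuts → 6 fragments:
  2993 − 654 = 2339 bp
  5355 − 2993 = 2362 bp
  6930 − 5355 = 1575 bp
  8704 − 6930 = 1774 bp
  8933 − 8704 = 229 bp
  wrap: 9133 − 8933 + 654 = 854 bp
Sorted largest to smallest: 2362, 2339, 1774, 1575, 854, 229 bp.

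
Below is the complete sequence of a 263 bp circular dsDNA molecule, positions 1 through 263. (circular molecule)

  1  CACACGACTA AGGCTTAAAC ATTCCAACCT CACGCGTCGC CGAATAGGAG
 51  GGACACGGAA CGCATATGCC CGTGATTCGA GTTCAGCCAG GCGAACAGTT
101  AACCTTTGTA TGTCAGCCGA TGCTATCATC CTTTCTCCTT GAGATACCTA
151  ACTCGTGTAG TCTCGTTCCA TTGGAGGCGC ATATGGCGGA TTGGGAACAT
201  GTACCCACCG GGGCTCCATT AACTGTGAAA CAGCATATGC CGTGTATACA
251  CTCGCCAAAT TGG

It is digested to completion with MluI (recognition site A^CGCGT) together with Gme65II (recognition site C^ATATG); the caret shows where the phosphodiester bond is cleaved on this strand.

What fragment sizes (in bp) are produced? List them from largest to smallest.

The MluI site (ACGCGT) starts at position 32.
MluI cuts after the first base of each site, so after position 32.
Gme65II sites (CATATG) start at positions 63, 180, 234.
Gme65II cuts after the first base of each site, so after positions 63, 180, 234.
Combined cut positions: 32, 63, 180, 234.
Circular molecule, 4 cuts → 4 fragments:
  33–63 → 31 bp
  64–180 → 117 bp
  181–234 → 54 bp
  235–263 then 1–32 → 29 + 32 = 61 bp
Sorted largest to smallest: 117, 61, 54, 31 bp.

117, 61, 54, 31 bp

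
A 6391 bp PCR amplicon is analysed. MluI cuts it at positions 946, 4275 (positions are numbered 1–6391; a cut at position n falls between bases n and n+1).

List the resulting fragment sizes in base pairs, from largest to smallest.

3329, 2116, 946 bp

Linear molecule, 2 cuts → 3 fragments:
  946 − 0 = 946 bp
  4275 − 946 = 3329 bp
  6391 − 4275 = 2116 bp
Sorted largest to smallest: 3329, 2116, 946 bp.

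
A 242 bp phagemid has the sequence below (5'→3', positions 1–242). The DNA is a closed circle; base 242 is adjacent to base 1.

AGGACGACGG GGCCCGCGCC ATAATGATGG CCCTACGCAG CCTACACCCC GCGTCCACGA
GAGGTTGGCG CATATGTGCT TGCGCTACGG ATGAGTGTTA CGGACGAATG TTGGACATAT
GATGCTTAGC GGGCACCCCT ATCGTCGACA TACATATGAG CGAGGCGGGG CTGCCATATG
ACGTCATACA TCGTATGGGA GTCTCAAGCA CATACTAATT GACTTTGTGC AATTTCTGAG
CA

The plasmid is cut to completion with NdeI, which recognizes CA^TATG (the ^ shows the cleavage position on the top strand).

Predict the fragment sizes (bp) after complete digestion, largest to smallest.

138, 45, 37, 22 bp

NdeI sites (CATATG) start at positions 71, 116, 153, 175.
NdeI cuts after base 2 of each site, so after positions 72, 117, 154, 176.
Circular molecule, 4 cuts → 4 fragments:
  73–117 → 45 bp
  118–154 → 37 bp
  155–176 → 22 bp
  177–242 then 1–72 → 66 + 72 = 138 bp
Sorted largest to smallest: 138, 45, 37, 22 bp.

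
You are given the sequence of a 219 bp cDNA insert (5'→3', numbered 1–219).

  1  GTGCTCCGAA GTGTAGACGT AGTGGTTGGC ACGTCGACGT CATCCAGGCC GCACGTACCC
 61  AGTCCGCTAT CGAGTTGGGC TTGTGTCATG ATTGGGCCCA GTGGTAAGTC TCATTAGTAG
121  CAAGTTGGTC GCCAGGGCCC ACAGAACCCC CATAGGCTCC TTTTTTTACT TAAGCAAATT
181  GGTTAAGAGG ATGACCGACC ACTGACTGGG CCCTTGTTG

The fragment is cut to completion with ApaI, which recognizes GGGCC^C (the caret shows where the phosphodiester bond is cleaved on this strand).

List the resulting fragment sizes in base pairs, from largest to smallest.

98, 73, 41, 7 bp

ApaI sites (GGGCCC) start at positions 94, 135, 208.
ApaI cuts after base 5 of each site (before the last base), so after positions 98, 139, 212.
Linear molecule, 3 cuts → 4 fragments:
  1–98 → 98 bp
  99–139 → 41 bp
  140–212 → 73 bp
  213–219 → 7 bp
Sorted largest to smallest: 98, 73, 41, 7 bp.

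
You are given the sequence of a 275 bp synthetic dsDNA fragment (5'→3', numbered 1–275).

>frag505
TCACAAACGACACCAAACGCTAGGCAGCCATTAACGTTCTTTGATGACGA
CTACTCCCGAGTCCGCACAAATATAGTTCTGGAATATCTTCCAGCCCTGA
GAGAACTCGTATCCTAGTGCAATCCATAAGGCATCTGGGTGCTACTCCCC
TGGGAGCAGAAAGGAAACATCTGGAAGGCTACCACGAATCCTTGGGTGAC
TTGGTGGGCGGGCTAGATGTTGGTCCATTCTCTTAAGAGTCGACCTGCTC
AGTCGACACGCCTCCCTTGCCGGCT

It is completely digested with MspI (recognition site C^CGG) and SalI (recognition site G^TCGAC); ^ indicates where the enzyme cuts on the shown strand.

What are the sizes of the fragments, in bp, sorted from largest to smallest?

239, 18, 13, 5 bp

The MspI site (CCGG) starts at position 270.
MspI cuts after the first base of each site, so after position 270.
SalI sites (GTCGAC) start at positions 239, 252.
SalI cuts after the first base of each site, so after positions 239, 252.
Combined cut positions: 239, 252, 270.
Linear molecule, 3 cuts → 4 fragments:
  1–239 → 239 bp
  240–252 → 13 bp
  253–270 → 18 bp
  271–275 → 5 bp
Sorted largest to smallest: 239, 18, 13, 5 bp.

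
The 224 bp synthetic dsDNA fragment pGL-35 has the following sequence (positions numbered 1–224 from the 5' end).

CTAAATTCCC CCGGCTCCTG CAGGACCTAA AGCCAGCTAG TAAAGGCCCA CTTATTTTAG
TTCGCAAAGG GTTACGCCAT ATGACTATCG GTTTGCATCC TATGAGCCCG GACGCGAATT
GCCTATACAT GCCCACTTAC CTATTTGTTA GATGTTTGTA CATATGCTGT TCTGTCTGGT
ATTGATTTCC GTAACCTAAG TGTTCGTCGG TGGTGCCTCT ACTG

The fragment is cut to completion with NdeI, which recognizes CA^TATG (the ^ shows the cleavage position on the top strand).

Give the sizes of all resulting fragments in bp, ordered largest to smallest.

NdeI sites (CATATG) start at positions 78, 161.
NdeI cuts after base 2 of each site, so after positions 79, 162.
Linear molecule, 2 cuts → 3 fragments:
  1–79 → 79 bp
  80–162 → 83 bp
  163–224 → 62 bp
Sorted largest to smallest: 83, 79, 62 bp.

83, 79, 62 bp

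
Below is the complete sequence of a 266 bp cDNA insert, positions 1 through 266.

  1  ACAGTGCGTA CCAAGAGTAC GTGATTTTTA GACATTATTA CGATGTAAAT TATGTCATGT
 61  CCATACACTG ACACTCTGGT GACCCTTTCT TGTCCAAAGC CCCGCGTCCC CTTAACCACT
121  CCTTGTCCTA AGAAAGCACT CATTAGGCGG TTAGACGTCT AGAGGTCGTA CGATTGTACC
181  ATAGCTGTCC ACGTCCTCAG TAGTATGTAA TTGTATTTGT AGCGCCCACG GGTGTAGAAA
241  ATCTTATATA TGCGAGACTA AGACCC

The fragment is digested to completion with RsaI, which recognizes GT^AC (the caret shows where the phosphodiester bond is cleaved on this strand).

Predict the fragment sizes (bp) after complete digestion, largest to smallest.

151, 89, 9, 9, 8 bp

RsaI sites (GTAC) start at positions 8, 17, 168, 176.
RsaI cuts after base 2 of each site, so after positions 9, 18, 169, 177.
Linear molecule, 4 cuts → 5 fragments:
  1–9 → 9 bp
  10–18 → 9 bp
  19–169 → 151 bp
  170–177 → 8 bp
  178–266 → 89 bp
Sorted largest to smallest: 151, 89, 9, 9, 8 bp.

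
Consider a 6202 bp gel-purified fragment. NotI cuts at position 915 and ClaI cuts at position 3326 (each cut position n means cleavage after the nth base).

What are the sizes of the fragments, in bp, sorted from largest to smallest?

2876, 2411, 915 bp

Combined cut positions (sorted): 915, 3326.
Linear molecule, 2 cuts → 3 fragments:
  915 − 0 = 915 bp
  3326 − 915 = 2411 bp
  6202 − 3326 = 2876 bp
Sorted largest to smallest: 2876, 2411, 915 bp.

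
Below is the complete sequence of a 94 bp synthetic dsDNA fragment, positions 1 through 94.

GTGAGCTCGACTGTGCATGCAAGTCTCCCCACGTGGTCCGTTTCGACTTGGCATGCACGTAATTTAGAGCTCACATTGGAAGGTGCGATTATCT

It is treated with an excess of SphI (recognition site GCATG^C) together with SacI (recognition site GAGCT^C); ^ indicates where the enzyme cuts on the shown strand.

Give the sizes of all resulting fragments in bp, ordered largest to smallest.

SphI sites (GCATGC) start at positions 15, 51.
SphI cuts after base 5 of each site (before the last base), so after positions 19, 55.
SacI sites (GAGCTC) start at positions 3, 67.
SacI cuts after base 5 of each site (before the last base), so after positions 7, 71.
Combined cut positions: 7, 19, 55, 71.
Linear molecule, 4 cuts → 5 fragments:
  1–7 → 7 bp
  8–19 → 12 bp
  20–55 → 36 bp
  56–71 → 16 bp
  72–94 → 23 bp
Sorted largest to smallest: 36, 23, 16, 12, 7 bp.

36, 23, 16, 12, 7 bp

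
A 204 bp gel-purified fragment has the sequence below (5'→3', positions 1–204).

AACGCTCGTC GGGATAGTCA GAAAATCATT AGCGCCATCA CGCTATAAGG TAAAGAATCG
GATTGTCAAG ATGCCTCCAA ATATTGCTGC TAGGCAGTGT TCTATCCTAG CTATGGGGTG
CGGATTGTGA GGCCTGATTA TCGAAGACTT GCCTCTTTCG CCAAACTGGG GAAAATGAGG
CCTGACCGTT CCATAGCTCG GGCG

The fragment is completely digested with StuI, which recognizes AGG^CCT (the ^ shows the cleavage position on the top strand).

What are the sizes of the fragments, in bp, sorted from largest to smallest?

132, 48, 24 bp

StuI sites (AGGCCT) start at positions 130, 178.
StuI cuts after base 3 of each site, so after positions 132, 180.
Linear molecule, 2 cuts → 3 fragments:
  1–132 → 132 bp
  133–180 → 48 bp
  181–204 → 24 bp
Sorted largest to smallest: 132, 48, 24 bp.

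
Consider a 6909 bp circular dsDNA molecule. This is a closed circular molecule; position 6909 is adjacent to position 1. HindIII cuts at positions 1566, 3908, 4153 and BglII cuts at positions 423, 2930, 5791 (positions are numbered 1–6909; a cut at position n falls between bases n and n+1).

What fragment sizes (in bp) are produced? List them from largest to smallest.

1638, 1541, 1364, 1143, 978, 245 bp

Combined cut positions (sorted): 423, 1566, 2930, 3908, 4153, 5791.
Circular molecule, 6 cuts → 6 fragments:
  1566 − 423 = 1143 bp
  2930 − 1566 = 1364 bp
  3908 − 2930 = 978 bp
  4153 − 3908 = 245 bp
  5791 − 4153 = 1638 bp
  wrap: 6909 − 5791 + 423 = 1541 bp
Sorted largest to smallest: 1638, 1541, 1364, 1143, 978, 245 bp.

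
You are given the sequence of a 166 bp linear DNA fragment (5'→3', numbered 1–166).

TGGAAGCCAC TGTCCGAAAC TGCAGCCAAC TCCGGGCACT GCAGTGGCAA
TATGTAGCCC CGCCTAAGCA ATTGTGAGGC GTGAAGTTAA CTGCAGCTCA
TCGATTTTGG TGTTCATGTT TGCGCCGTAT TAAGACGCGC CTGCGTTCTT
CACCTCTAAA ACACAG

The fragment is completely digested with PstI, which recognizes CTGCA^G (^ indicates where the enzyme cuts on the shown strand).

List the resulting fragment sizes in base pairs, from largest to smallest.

PstI sites (CTGCAG) start at positions 20, 39, 91.
PstI cuts after base 5 of each site (before the last base), so after positions 24, 43, 95.
Linear molecule, 3 cuts → 4 fragments:
  1–24 → 24 bp
  25–43 → 19 bp
  44–95 → 52 bp
  96–166 → 71 bp
Sorted largest to smallest: 71, 52, 24, 19 bp.

71, 52, 24, 19 bp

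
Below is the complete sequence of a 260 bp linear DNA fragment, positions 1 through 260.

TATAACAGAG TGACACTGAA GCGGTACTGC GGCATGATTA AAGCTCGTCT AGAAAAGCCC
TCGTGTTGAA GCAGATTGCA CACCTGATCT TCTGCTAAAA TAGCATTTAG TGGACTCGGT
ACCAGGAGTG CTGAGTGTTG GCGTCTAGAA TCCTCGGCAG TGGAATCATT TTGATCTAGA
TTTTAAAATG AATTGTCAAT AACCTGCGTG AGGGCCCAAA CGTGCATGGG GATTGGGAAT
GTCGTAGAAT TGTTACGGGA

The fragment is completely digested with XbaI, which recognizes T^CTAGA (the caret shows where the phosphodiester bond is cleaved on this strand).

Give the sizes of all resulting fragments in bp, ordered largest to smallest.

XbaI sites (TCTAGA) start at positions 48, 144, 175.
XbaI cuts after the first base of each site, so after positions 48, 144, 175.
Linear molecule, 3 cuts → 4 fragments:
  1–48 → 48 bp
  49–144 → 96 bp
  145–175 → 31 bp
  176–260 → 85 bp
Sorted largest to smallest: 96, 85, 48, 31 bp.

96, 85, 48, 31 bp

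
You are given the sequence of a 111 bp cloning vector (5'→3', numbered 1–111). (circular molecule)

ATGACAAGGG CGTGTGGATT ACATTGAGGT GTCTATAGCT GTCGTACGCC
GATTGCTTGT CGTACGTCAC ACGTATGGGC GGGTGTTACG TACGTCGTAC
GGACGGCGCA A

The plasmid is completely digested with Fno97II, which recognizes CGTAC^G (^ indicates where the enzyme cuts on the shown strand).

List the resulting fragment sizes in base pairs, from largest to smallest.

Fno97II sites (CGTACG) start at positions 43, 61, 89, 96.
Fno97II cuts after base 5 of each site (before the last base), so after positions 47, 65, 93, 100.
Circular molecule, 4 cuts → 4 fragments:
  48–65 → 18 bp
  66–93 → 28 bp
  94–100 → 7 bp
  101–111 then 1–47 → 11 + 47 = 58 bp
Sorted largest to smallest: 58, 28, 18, 7 bp.

58, 28, 18, 7 bp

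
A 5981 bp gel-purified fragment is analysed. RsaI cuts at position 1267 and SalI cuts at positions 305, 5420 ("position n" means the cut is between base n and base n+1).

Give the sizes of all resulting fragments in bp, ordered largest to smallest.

4153, 962, 561, 305 bp

Combined cut positions (sorted): 305, 1267, 5420.
Linear molecule, 3 cuts → 4 fragments:
  305 − 0 = 305 bp
  1267 − 305 = 962 bp
  5420 − 1267 = 4153 bp
  5981 − 5420 = 561 bp
Sorted largest to smallest: 4153, 962, 561, 305 bp.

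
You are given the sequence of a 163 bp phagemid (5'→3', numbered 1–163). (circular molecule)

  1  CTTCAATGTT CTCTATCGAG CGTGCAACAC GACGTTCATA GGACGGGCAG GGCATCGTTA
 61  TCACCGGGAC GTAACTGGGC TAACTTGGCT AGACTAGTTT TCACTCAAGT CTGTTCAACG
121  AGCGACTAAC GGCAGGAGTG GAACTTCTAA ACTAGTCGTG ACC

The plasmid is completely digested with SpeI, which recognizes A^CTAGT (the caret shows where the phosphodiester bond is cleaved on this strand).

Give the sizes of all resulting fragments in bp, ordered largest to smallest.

105, 58 bp

SpeI sites (ACTAGT) start at positions 93, 151.
SpeI cuts after the first base of each site, so after positions 93, 151.
Circular molecule, 2 cuts → 2 fragments:
  94–151 → 58 bp
  152–163 then 1–93 → 12 + 93 = 105 bp
Sorted largest to smallest: 105, 58 bp.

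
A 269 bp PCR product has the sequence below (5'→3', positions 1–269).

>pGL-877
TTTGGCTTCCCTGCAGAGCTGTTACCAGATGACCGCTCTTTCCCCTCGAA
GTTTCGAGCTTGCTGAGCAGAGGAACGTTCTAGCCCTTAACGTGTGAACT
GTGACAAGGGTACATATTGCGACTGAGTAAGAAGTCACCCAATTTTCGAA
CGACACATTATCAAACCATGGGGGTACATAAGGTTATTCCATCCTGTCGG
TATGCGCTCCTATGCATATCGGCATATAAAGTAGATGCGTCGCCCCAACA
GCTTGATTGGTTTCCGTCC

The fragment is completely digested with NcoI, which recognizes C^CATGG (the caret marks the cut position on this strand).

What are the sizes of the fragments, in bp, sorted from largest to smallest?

The NcoI site (CCATGG) starts at position 166.
NcoI cuts after the first base of each site, so after position 166.
Linear molecule, 1 cut → 2 fragments:
  1–166 → 166 bp
  167–269 → 103 bp
Sorted largest to smallest: 166, 103 bp.

166, 103 bp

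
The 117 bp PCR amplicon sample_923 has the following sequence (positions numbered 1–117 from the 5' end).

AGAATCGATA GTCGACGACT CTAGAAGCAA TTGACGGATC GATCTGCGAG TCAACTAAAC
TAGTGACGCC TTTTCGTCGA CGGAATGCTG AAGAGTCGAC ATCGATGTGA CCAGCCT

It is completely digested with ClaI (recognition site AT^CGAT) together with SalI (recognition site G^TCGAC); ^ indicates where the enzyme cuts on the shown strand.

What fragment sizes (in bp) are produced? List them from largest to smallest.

ClaI sites (ATCGAT) start at positions 4, 38, 101.
ClaI cuts after base 2 of each site, so after positions 5, 39, 102.
SalI sites (GTCGAC) start at positions 11, 76, 95.
SalI cuts after the first base of each site, so after positions 11, 76, 95.
Combined cut positions: 5, 11, 39, 76, 95, 102.
Linear molecule, 6 cuts → 7 fragments:
  1–5 → 5 bp
  6–11 → 6 bp
  12–39 → 28 bp
  40–76 → 37 bp
  77–95 → 19 bp
  96–102 → 7 bp
  103–117 → 15 bp
Sorted largest to smallest: 37, 28, 19, 15, 7, 6, 5 bp.

37, 28, 19, 15, 7, 6, 5 bp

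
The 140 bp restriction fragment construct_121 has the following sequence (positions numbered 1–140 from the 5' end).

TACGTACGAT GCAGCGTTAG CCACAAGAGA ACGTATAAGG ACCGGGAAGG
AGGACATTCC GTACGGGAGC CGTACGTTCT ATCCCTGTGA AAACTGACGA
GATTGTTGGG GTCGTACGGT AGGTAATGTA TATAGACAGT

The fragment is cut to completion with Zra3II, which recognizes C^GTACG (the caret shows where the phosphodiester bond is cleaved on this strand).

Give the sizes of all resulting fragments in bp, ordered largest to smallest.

57, 42, 27, 11, 3 bp

Zra3II sites (CGTACG) start at positions 3, 60, 71, 113.
Zra3II cuts after the first base of each site, so after positions 3, 60, 71, 113.
Linear molecule, 4 cuts → 5 fragments:
  1–3 → 3 bp
  4–60 → 57 bp
  61–71 → 11 bp
  72–113 → 42 bp
  114–140 → 27 bp
Sorted largest to smallest: 57, 42, 27, 11, 3 bp.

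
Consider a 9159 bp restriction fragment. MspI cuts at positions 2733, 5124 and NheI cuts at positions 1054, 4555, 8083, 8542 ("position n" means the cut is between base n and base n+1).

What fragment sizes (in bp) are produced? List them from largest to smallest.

2959, 1822, 1679, 1054, 617, 569, 459 bp

Combined cut positions (sorted): 1054, 2733, 4555, 5124, 8083, 8542.
Linear molecule, 6 cuts → 7 fragments:
  1054 − 0 = 1054 bp
  2733 − 1054 = 1679 bp
  4555 − 2733 = 1822 bp
  5124 − 4555 = 569 bp
  8083 − 5124 = 2959 bp
  8542 − 8083 = 459 bp
  9159 − 8542 = 617 bp
Sorted largest to smallest: 2959, 1822, 1679, 1054, 617, 569, 459 bp.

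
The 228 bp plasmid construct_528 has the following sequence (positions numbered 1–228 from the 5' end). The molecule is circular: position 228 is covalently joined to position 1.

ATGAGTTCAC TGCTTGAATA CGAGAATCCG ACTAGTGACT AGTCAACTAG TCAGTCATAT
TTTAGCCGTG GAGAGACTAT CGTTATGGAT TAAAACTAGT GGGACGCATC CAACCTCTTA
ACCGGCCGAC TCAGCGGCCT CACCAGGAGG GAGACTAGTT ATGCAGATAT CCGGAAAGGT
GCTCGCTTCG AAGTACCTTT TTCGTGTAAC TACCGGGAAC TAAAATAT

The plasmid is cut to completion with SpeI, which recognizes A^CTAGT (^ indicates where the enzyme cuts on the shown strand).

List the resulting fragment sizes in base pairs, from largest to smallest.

SpeI sites (ACTAGT) start at positions 31, 38, 46, 95, 154.
SpeI cuts after the first base of each site, so after positions 31, 38, 46, 95, 154.
Circular molecule, 5 cuts → 5 fragments:
  32–38 → 7 bp
  39–46 → 8 bp
  47–95 → 49 bp
  96–154 → 59 bp
  155–228 then 1–31 → 74 + 31 = 105 bp
Sorted largest to smallest: 105, 59, 49, 8, 7 bp.

105, 59, 49, 8, 7 bp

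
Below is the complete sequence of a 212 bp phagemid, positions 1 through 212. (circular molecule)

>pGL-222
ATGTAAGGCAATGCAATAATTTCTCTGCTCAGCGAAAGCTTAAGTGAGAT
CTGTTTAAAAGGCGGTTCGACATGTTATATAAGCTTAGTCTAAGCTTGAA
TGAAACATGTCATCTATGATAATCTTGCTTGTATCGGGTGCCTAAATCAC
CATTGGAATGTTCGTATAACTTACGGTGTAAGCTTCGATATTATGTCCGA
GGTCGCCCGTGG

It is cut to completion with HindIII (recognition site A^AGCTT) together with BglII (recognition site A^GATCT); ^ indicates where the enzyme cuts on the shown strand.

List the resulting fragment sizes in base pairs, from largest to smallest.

88, 68, 34, 11, 11 bp

HindIII sites (AAGCTT) start at positions 36, 81, 92, 180.
HindIII cuts after the first base of each site, so after positions 36, 81, 92, 180.
The BglII site (AGATCT) starts at position 47.
BglII cuts after the first base of each site, so after position 47.
Combined cut positions: 36, 47, 81, 92, 180.
Circular molecule, 5 cuts → 5 fragments:
  37–47 → 11 bp
  48–81 → 34 bp
  82–92 → 11 bp
  93–180 → 88 bp
  181–212 then 1–36 → 32 + 36 = 68 bp
Sorted largest to smallest: 88, 68, 34, 11, 11 bp.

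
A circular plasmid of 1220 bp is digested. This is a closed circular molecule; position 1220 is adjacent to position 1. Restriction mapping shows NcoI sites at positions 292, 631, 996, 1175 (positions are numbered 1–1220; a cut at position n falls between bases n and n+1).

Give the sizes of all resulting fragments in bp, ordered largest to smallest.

Circular molecule, 4 cuts → 4 fragments:
  631 − 292 = 339 bp
  996 − 631 = 365 bp
  1175 − 996 = 179 bp
  wrap: 1220 − 1175 + 292 = 337 bp
Sorted largest to smallest: 365, 339, 337, 179 bp.

365, 339, 337, 179 bp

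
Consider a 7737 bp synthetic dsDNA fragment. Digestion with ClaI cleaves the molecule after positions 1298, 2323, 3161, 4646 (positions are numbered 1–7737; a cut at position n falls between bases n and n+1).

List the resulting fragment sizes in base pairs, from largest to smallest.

Linear molecule, 4 cuts → 5 fragments:
  1298 − 0 = 1298 bp
  2323 − 1298 = 1025 bp
  3161 − 2323 = 838 bp
  4646 − 3161 = 1485 bp
  7737 − 4646 = 3091 bp
Sorted largest to smallest: 3091, 1485, 1298, 1025, 838 bp.

3091, 1485, 1298, 1025, 838 bp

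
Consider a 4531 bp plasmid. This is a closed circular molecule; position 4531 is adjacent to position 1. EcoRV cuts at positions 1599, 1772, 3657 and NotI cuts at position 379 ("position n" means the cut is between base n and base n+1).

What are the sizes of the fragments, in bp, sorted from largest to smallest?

1885, 1253, 1220, 173 bp

Combined cut positions (sorted): 379, 1599, 1772, 3657.
Circular molecule, 4 cuts → 4 fragments:
  1599 − 379 = 1220 bp
  1772 − 1599 = 173 bp
  3657 − 1772 = 1885 bp
  wrap: 4531 − 3657 + 379 = 1253 bp
Sorted largest to smallest: 1885, 1253, 1220, 173 bp.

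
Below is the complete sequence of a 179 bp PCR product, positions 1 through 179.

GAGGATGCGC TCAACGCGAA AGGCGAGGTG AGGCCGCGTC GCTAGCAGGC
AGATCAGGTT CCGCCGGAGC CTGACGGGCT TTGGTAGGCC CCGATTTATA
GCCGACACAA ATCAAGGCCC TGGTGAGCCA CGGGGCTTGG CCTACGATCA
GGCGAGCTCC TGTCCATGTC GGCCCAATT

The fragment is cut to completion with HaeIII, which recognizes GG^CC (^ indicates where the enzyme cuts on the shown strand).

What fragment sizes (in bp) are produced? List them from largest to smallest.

55, 33, 32, 29, 23, 7 bp

HaeIII sites (GGCC) start at positions 32, 87, 116, 139, 171.
HaeIII cuts after base 2 of each site, so after positions 33, 88, 117, 140, 172.
Linear molecule, 5 cuts → 6 fragments:
  1–33 → 33 bp
  34–88 → 55 bp
  89–117 → 29 bp
  118–140 → 23 bp
  141–172 → 32 bp
  173–179 → 7 bp
Sorted largest to smallest: 55, 33, 32, 29, 23, 7 bp.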